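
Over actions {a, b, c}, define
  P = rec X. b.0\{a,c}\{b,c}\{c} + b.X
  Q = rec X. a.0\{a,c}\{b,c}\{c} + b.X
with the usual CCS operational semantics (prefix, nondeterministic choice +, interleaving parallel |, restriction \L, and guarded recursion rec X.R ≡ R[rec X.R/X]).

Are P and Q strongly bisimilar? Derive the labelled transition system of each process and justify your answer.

P ≁ Q

P's transition system — 2 states:
  s0 = rec X. b.0\{a,c}\{b,c}\{c} + b.X has moves —b→ s0, —b→ s1
  s1 = 0\{a,c}\{b,c}\{c} has moves (no moves)
Q's transition system — 2 states:
  t0 = rec X. a.0\{a,c}\{b,c}\{c} + b.X has moves —a→ t1, —b→ t0
  t1 = 0\{a,c}\{b,c}\{c} has moves (no moves)
Partition-refinement fixed point:
  B0 = {s0}
  B1 = {s1, t1}
  B2 = {t0}
s0 ∈ B0, t0 ∈ B2 → different blocks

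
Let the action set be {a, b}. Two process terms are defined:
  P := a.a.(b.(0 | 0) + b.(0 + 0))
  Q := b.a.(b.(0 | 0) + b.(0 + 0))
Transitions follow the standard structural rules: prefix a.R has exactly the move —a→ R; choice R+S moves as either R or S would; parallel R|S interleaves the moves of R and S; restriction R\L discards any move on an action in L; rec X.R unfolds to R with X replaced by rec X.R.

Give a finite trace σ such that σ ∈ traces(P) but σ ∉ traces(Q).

P's transition system — 5 states:
  p0 = a.a.(b.(0 | 0) + b.(0 + 0)) has moves ··a··> p1
  p1 = a.(b.(0 | 0) + b.(0 + 0)) has moves ··a··> p2
  p2 = b.(0 | 0) + b.(0 + 0) has moves ··b··> p3, ··b··> p4
  p3 = 0 + 0 has moves deadlocked
  p4 = 0 | 0 has moves deadlocked
Q's transition system — 5 states:
  q0 = b.a.(b.(0 | 0) + b.(0 + 0)) has moves ··b··> q1
  q1 = a.(b.(0 | 0) + b.(0 + 0)) has moves ··a··> q2
  q2 = b.(0 | 0) + b.(0 + 0) has moves ··b··> q3, ··b··> q4
  q3 = 0 + 0 has moves deadlocked
  q4 = 0 | 0 has moves deadlocked
Executing a from P (initial set {p0}):
  after a @ step 1: {p1}
  P completes σ.
Executing a from Q (initial set {q0}):
  after a @ step 1: no successor for Q

a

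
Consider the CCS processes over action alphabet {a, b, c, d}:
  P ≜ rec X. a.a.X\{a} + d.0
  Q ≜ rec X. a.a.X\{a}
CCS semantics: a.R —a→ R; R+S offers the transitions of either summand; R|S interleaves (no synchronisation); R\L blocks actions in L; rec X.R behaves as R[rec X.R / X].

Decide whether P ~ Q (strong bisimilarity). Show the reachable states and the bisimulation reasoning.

NO

P's transition system — 5 states:
  u0 = rec X. a.a.X\{a} + d.0 ⊢ --a--▸ u1, --d--▸ u2
  u1 = a.(rec X. a.a.X\{a} + d.0)\{a} ⊢ --a--▸ u3
  u2 = 0 ⊢ ∅
  u3 = (rec X. a.a.X\{a} + d.0)\{a} ⊢ --d--▸ u4
  u4 = 0\{a} ⊢ ∅
Q's transition system — 3 states:
  v0 = rec X. a.a.X\{a} ⊢ --a--▸ v1
  v1 = a.(rec X. a.a.X\{a})\{a} ⊢ --a--▸ v2
  v2 = (rec X. a.a.X\{a})\{a} ⊢ ∅
Partition-refinement fixed point:
  B0 = {u0}
  B1 = {u2, u4, v2}
  B2 = {u1}
  B3 = {u3}
  B4 = {v0}
  B5 = {v1}
u0 ∈ B0, v0 ∈ B4 → different blocks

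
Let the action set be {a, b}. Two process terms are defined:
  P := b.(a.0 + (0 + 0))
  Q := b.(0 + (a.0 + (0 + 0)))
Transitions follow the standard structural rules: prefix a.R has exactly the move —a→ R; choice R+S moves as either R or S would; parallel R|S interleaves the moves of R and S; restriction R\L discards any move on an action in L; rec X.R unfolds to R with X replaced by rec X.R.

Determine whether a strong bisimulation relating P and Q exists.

P's transition system — 3 states:
  u0 = b.(a.0 + (0 + 0)) :: --b--▸ u1
  u1 = a.0 + (0 + 0) :: --a--▸ u2
  u2 = 0 :: deadlocked
Q's transition system — 3 states:
  v0 = b.(0 + (a.0 + (0 + 0))) :: --b--▸ v1
  v1 = 0 + (a.0 + (0 + 0)) :: --a--▸ v2
  v2 = 0 :: deadlocked
Partition-refinement fixed point:
  B0 = {u0, v0}
  B1 = {u1, v1}
  B2 = {u2, v2}
u0 ∈ B0, v0 ∈ B0 → same block

P ~ Q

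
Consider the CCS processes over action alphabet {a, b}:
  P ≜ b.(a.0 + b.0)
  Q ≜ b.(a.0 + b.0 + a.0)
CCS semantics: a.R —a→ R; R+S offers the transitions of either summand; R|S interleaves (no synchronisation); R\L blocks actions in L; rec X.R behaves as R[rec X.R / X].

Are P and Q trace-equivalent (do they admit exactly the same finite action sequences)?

trace-equivalent

LTS(P): 3 reachable states
  u0 = b.(a.0 + b.0) :: -b-> u1
  u1 = a.0 + b.0 :: -a-> u2, -b-> u2
  u2 = 0 :: stopped
LTS(Q): 3 reachable states
  v0 = b.(a.0 + b.0 + a.0) :: -b-> v1
  v1 = a.0 + b.0 + a.0 :: -a-> v2, -b-> v2
  v2 = 0 :: stopped
Coarsest stable partition (strong bisimilarity classes):
  B0 = {u0, v0}
  B1 = {u1, v1}
  B2 = {u2, v2}
u0 ∈ B0, v0 ∈ B0 → same block
Bisimilar ⇒ trace-equivalent.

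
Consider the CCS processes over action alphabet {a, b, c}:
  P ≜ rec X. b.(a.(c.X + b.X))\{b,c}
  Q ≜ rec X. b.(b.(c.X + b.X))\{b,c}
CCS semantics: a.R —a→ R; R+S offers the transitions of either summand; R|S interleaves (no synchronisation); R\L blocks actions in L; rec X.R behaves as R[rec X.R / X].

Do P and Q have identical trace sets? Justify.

NO — witness ⟨ba⟩

LTS(P): 3 reachable states
  m0 = rec X. b.(a.(c.X + b.X))\{b,c} ⊢ --b--▸ m1
  m1 = (a.(c.(rec X. b.(a.(c.X + b.X))\{b,c}) + b.(rec X. b.(a.(c.X + b.X))\{b,c})))\{b,c} ⊢ --a--▸ m2
  m2 = (c.(rec X. b.(a.(c.X + b.X))\{b,c}) + b.(rec X. b.(a.(c.X + b.X))\{b,c}))\{b,c} ⊢ ·
LTS(Q): 2 reachable states
  n0 = rec X. b.(b.(c.X + b.X))\{b,c} ⊢ --b--▸ n1
  n1 = (b.(c.(rec X. b.(b.(c.X + b.X))\{b,c}) + b.(rec X. b.(b.(c.X + b.X))\{b,c})))\{b,c} ⊢ ·
Trace ⟨ba⟩ through P, begin at {m0}:
  after b @ step 1: {m1}
  after a @ step 2: {m2}
  — P admits the full trace.
Trace ⟨ba⟩ through Q, begin at {n0}:
  after b @ step 1: {n1}
  after a @ step 2: ∅  — Q cannot continue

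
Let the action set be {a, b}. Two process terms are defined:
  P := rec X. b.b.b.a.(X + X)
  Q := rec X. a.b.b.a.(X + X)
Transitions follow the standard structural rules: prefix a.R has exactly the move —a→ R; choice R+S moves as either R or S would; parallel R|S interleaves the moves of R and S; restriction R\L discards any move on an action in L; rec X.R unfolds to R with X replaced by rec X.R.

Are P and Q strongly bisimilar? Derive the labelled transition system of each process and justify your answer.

LTS(P): 5 reachable states
  p0 = rec X. b.b.b.a.(X + X) | —b→ p1
  p1 = b.b.a.((rec X. b.b.b.a.(X + X)) + (rec X. b.b.b.a.(X + X))) | —b→ p2
  p2 = b.a.((rec X. b.b.b.a.(X + X)) + (rec X. b.b.b.a.(X + X))) | —b→ p3
  p3 = a.((rec X. b.b.b.a.(X + X)) + (rec X. b.b.b.a.(X + X))) | —a→ p4
  p4 = (rec X. b.b.b.a.(X + X)) + (rec X. b.b.b.a.(X + X)) | —b→ p1
LTS(Q): 5 reachable states
  q0 = rec X. a.b.b.a.(X + X) | —a→ q1
  q1 = b.b.a.((rec X. a.b.b.a.(X + X)) + (rec X. a.b.b.a.(X + X))) | —b→ q2
  q2 = b.a.((rec X. a.b.b.a.(X + X)) + (rec X. a.b.b.a.(X + X))) | —b→ q3
  q3 = a.((rec X. a.b.b.a.(X + X)) + (rec X. a.b.b.a.(X + X))) | —a→ q4
  q4 = (rec X. a.b.b.a.(X + X)) + (rec X. a.b.b.a.(X + X)) | —a→ q1
Coarsest stable partition (strong bisimilarity classes):
  B0 = {p0, p4}
  B1 = {p1}
  B2 = {p2}
  B3 = {p3}
  B4 = {q0, q4}
  B5 = {q1}
  B6 = {q2}
  B7 = {q3}
p0 ∈ B0, q0 ∈ B4 → different blocks

not bisimilar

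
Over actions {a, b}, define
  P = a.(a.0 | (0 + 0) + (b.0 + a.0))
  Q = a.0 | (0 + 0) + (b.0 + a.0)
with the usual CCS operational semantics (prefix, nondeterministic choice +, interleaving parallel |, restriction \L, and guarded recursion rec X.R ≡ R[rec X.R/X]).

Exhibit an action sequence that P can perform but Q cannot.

aa

Reachable graph of P (4 states):
  u0 = a.(a.0 | (0 + 0) + (b.0 + a.0)) | =a=> u1
  u1 = a.0 | (0 + 0) + (b.0 + a.0) | =a=> u2, =a=> u3, =b=> u2
  u2 = 0 | ·
  u3 = 0 | (0 + 0) | ·
Reachable graph of Q (3 states):
  v0 = a.0 | (0 + 0) + (b.0 + a.0) | =a=> v1, =a=> v2, =b=> v1
  v1 = 0 | ·
  v2 = 0 | (0 + 0) | ·
Trace ⟨aa⟩ through P, begin at {u0}:
  after a @ step 1: {u1}
  after a @ step 2: {u2, u3}
  ✓ P
Trace ⟨aa⟩ through Q, begin at {v0}:
  after a @ step 1: {v1, v2}
  after a @ step 2: ∅ (Q stuck)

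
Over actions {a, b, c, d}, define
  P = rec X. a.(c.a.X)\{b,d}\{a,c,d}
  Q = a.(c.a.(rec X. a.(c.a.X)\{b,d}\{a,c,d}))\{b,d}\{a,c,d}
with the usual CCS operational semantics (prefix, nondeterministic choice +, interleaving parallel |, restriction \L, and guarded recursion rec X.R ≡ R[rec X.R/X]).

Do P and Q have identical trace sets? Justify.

trace-equivalent

LTS(P): 2 reachable states
  s0 = rec X. a.(c.a.X)\{b,d}\{a,c,d} has moves -a-> s1
  s1 = (c.a.(rec X. a.(c.a.X)\{b,d}\{a,c,d}))\{b,d}\{a,c,d} has moves stopped
LTS(Q): 2 reachable states
  t0 = a.(c.a.(rec X. a.(c.a.X)\{b,d}\{a,c,d}))\{b,d}\{a,c,d} has moves -a-> t1
  t1 = (c.a.(rec X. a.(c.a.X)\{b,d}\{a,c,d}))\{b,d}\{a,c,d} has moves stopped
Bisimilarity quotient blocks:
  B0 = {s0, t0}
  B1 = {s1, t1}
s0 ∈ B0, t0 ∈ B0 → same block
Bisimilar ⇒ trace-equivalent.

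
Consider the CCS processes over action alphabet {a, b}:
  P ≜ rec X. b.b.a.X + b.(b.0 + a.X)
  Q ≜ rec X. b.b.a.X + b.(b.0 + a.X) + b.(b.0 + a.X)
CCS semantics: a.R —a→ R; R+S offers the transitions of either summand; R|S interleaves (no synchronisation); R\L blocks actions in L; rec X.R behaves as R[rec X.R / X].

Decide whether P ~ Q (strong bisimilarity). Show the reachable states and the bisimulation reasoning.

LTS(P): 5 reachable states
  m0 = rec X. b.b.a.X + b.(b.0 + a.X) ⊢ ··b··> m1, ··b··> m2
  m1 = b.0 + a.(rec X. b.b.a.X + b.(b.0 + a.X)) ⊢ ··a··> m0, ··b··> m3
  m2 = b.a.(rec X. b.b.a.X + b.(b.0 + a.X)) ⊢ ··b··> m4
  m3 = 0 ⊢ (no moves)
  m4 = a.(rec X. b.b.a.X + b.(b.0 + a.X)) ⊢ ··a··> m0
LTS(Q): 5 reachable states
  n0 = rec X. b.b.a.X + b.(b.0 + a.X) + b.(b.0 + a.X) ⊢ ··b··> n1, ··b··> n2
  n1 = b.0 + a.(rec X. b.b.a.X + b.(b.0 + a.X) + b.(b.0 + a.X)) ⊢ ··a··> n0, ··b··> n3
  n2 = b.a.(rec X. b.b.a.X + b.(b.0 + a.X) + b.(b.0 + a.X)) ⊢ ··b··> n4
  n3 = 0 ⊢ (no moves)
  n4 = a.(rec X. b.b.a.X + b.(b.0 + a.X) + b.(b.0 + a.X)) ⊢ ··a··> n0
Coarsest stable partition (strong bisimilarity classes):
  B0 = {m0, n0}
  B1 = {m2, n2}
  B2 = {m4, n4}
  B3 = {m1, n1}
  B4 = {m3, n3}
m0 ∈ B0, n0 ∈ B0 → same block

P ~ Q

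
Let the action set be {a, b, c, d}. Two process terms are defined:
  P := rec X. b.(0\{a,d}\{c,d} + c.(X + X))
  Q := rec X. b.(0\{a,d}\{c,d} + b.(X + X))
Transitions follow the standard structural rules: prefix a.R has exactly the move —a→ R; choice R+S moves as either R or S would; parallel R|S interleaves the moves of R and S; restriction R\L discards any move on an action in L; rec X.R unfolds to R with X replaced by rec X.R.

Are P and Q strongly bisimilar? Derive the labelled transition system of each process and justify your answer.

LTS(P): 3 reachable states
  u0 = rec X. b.(0\{a,d}\{c,d} + c.(X + X)) has moves —b→ u1
  u1 = 0\{a,d}\{c,d} + c.((rec X. b.(0\{a,d}\{c,d} + c.(X + X))) + (rec X. b.(0\{a,d}\{c,d} + c.(X + X)))) has moves —c→ u2
  u2 = (rec X. b.(0\{a,d}\{c,d} + c.(X + X))) + (rec X. b.(0\{a,d}\{c,d} + c.(X + X))) has moves —b→ u1
LTS(Q): 3 reachable states
  v0 = rec X. b.(0\{a,d}\{c,d} + b.(X + X)) has moves —b→ v1
  v1 = 0\{a,d}\{c,d} + b.((rec X. b.(0\{a,d}\{c,d} + b.(X + X))) + (rec X. b.(0\{a,d}\{c,d} + b.(X + X)))) has moves —b→ v2
  v2 = (rec X. b.(0\{a,d}\{c,d} + b.(X + X))) + (rec X. b.(0\{a,d}\{c,d} + b.(X + X))) has moves —b→ v1
Coarsest stable partition (strong bisimilarity classes):
  B0 = {u0, u2}
  B1 = {u1}
  B2 = {v0, v1, v2}
u0 ∈ B0, v0 ∈ B2 → different blocks

not bisimilar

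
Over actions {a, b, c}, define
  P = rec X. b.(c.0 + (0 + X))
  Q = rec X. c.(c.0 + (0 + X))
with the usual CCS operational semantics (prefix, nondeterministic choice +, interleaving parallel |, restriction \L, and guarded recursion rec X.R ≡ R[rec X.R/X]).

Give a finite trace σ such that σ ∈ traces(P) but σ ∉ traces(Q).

LTS(P): 3 reachable states
  m0 = rec X. b.(c.0 + (0 + X)) | -b-> m1
  m1 = c.0 + (0 + (rec X. b.(c.0 + (0 + X)))) | -b-> m1, -c-> m2
  m2 = 0 | deadlocked
LTS(Q): 3 reachable states
  n0 = rec X. c.(c.0 + (0 + X)) | -c-> n1
  n1 = c.0 + (0 + (rec X. c.(c.0 + (0 + X)))) | -c-> n1, -c-> n2
  n2 = 0 | deadlocked
Run σ = ⟨b⟩ on P: start {m0}
  step 1 (b): {m1}
  P completes σ.
Run σ = ⟨b⟩ on Q: start {n0}
  step 1 (b): ∅ (Q stuck)

b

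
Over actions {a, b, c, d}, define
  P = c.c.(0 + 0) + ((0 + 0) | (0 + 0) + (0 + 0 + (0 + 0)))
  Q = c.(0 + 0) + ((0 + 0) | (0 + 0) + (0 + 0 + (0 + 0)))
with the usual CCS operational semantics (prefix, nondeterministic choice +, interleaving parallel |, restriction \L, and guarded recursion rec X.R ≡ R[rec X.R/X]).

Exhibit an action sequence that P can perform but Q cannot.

LTS(P): 3 reachable states
  u0 = c.c.(0 + 0) + ((0 + 0) | (0 + 0) + (0 + 0 + (0 + 0))) has moves -c-> u1
  u1 = c.(0 + 0) has moves -c-> u2
  u2 = 0 + 0 has moves ∅
LTS(Q): 2 reachable states
  v0 = c.(0 + 0) + ((0 + 0) | (0 + 0) + (0 + 0 + (0 + 0))) has moves -c-> v1
  v1 = 0 + 0 has moves ∅
Run σ = ⟨cc⟩ on P: start {u0}
  [1] c ⇒ {u1}
  [2] c ⇒ {u2}
  — P admits the full trace.
Run σ = ⟨cc⟩ on Q: start {v0}
  [1] c ⇒ {v1}
  [2] c ⇒ ∅  — Q cannot continue

cc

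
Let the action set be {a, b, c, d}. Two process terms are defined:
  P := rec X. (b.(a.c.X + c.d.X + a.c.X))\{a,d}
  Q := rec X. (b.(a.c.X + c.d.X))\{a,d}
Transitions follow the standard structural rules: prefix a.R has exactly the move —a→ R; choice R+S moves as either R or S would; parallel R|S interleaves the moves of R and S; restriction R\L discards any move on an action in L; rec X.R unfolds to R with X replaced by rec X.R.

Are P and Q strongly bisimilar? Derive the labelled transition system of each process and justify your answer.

bisimilar

LTS(P): 3 reachable states
  u0 = rec X. (b.(a.c.X + c.d.X + a.c.X))\{a,d} ⊢ --b--▸ u1
  u1 = (a.c.(rec X. (b.(a.c.X + c.d.X + a.c.X))\{a,d}) + c.d.(rec X. (b.(a.c.X + c.d.X + a.c.X))\{a,d}) + a.c.(rec X. (b.(a.c.X + c.d.X + a.c.X))\{a,d}))\{a,d} ⊢ --c--▸ u2
  u2 = (d.(rec X. (b.(a.c.X + c.d.X + a.c.X))\{a,d}))\{a,d} ⊢ ∅
LTS(Q): 3 reachable states
  v0 = rec X. (b.(a.c.X + c.d.X))\{a,d} ⊢ --b--▸ v1
  v1 = (a.c.(rec X. (b.(a.c.X + c.d.X))\{a,d}) + c.d.(rec X. (b.(a.c.X + c.d.X))\{a,d}))\{a,d} ⊢ --c--▸ v2
  v2 = (d.(rec X. (b.(a.c.X + c.d.X))\{a,d}))\{a,d} ⊢ ∅
Bisimilarity quotient blocks:
  B0 = {u0, v0}
  B1 = {u1, v1}
  B2 = {u2, v2}
u0 ∈ B0, v0 ∈ B0 → same block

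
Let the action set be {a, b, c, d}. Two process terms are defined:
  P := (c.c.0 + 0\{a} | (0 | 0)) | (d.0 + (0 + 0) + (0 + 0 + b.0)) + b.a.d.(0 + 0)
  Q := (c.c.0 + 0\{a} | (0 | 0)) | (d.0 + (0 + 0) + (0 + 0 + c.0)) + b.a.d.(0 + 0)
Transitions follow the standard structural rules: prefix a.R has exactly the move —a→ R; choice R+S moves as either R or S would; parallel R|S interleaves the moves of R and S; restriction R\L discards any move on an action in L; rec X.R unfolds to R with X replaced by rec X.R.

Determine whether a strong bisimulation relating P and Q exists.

P ≁ Q

Reachable graph of P (9 states):
  p0 = (c.c.0 + 0\{a} | (0 | 0)) | (d.0 + (0 + 0) + (0 + 0 + b.0)) + b.a.d.(0 + 0) → —b→ p1, —b→ p2, —c→ p3, —d→ p1
  p1 = (c.c.0 + 0\{a} | (0 | 0)) | 0 → —c→ p4
  p2 = a.d.(0 + 0) → —a→ p5
  p3 = c.0 | (d.0 + (0 + 0) + (0 + 0 + b.0)) → —b→ p4, —c→ p6, —d→ p4
  p4 = c.0 | 0 → —c→ p7
  p5 = d.(0 + 0) → —d→ p8
  p6 = 0 | (d.0 + (0 + 0) + (0 + 0 + b.0)) → —b→ p7, —d→ p7
  p7 = 0 | 0 → ·
  p8 = 0 + 0 → ·
Reachable graph of Q (9 states):
  q0 = (c.c.0 + 0\{a} | (0 | 0)) | (d.0 + (0 + 0) + (0 + 0 + c.0)) + b.a.d.(0 + 0) → —b→ q1, —c→ q2, —c→ q3, —d→ q2
  q1 = a.d.(0 + 0) → —a→ q4
  q2 = (c.c.0 + 0\{a} | (0 | 0)) | 0 → —c→ q5
  q3 = c.0 | (d.0 + (0 + 0) + (0 + 0 + c.0)) → —c→ q5, —c→ q6, —d→ q5
  q4 = d.(0 + 0) → —d→ q7
  q5 = c.0 | 0 → —c→ q8
  q6 = 0 | (d.0 + (0 + 0) + (0 + 0 + c.0)) → —c→ q8, —d→ q8
  q7 = 0 + 0 → ·
  q8 = 0 | 0 → ·
Bisimilarity quotient blocks:
  B0 = {p0}
  B1 = {p1, q2}
  B2 = {p4, q5}
  B3 = {p7, p8, q7, q8}
  B4 = {p3}
  B5 = {p6}
  B6 = {p2, q1}
  B7 = {p5, q4}
  B8 = {q0}
  B9 = {q3}
  B10 = {q6}
p0 ∈ B0, q0 ∈ B8 → different blocks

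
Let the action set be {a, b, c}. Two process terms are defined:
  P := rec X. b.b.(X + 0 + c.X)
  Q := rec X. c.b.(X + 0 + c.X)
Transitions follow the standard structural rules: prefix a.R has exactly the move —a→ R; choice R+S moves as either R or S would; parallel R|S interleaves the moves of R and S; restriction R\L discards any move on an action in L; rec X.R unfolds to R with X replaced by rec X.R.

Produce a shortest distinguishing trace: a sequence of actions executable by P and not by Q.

LTS(P): 3 reachable states
  p0 = rec X. b.b.(X + 0 + c.X) | --b--▸ p1
  p1 = b.((rec X. b.b.(X + 0 + c.X)) + 0 + c.(rec X. b.b.(X + 0 + c.X))) | --b--▸ p2
  p2 = (rec X. b.b.(X + 0 + c.X)) + 0 + c.(rec X. b.b.(X + 0 + c.X)) | --b--▸ p1, --c--▸ p0
LTS(Q): 3 reachable states
  q0 = rec X. c.b.(X + 0 + c.X) | --c--▸ q1
  q1 = b.((rec X. c.b.(X + 0 + c.X)) + 0 + c.(rec X. c.b.(X + 0 + c.X))) | --b--▸ q2
  q2 = (rec X. c.b.(X + 0 + c.X)) + 0 + c.(rec X. c.b.(X + 0 + c.X)) | --c--▸ q0, --c--▸ q1
Run σ = ⟨b⟩ on P: start {p0}
  step 1 (b): {p1}
  P completes σ.
Run σ = ⟨b⟩ on Q: start {q0}
  step 1 (b): ∅ (Q stuck)

b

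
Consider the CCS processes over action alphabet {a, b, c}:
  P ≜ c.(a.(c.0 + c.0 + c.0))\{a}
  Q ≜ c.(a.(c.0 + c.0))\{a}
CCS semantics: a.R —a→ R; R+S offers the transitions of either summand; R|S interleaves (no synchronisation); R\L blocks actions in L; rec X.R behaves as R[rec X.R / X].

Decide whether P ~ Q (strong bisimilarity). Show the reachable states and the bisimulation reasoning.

bisimilar

P's transition system — 2 states:
  s0 = c.(a.(c.0 + c.0 + c.0))\{a} → =c=> s1
  s1 = (a.(c.0 + c.0 + c.0))\{a} → stopped
Q's transition system — 2 states:
  t0 = c.(a.(c.0 + c.0))\{a} → =c=> t1
  t1 = (a.(c.0 + c.0))\{a} → stopped
Bisimilarity quotient blocks:
  B0 = {s0, t0}
  B1 = {s1, t1}
s0 ∈ B0, t0 ∈ B0 → same block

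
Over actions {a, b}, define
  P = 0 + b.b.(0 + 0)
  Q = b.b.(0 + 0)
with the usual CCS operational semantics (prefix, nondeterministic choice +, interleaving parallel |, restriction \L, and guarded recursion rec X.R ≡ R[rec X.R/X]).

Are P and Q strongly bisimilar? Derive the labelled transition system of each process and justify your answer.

P's transition system — 3 states:
  u0 = 0 + b.b.(0 + 0) has moves =b=> u1
  u1 = b.(0 + 0) has moves =b=> u2
  u2 = 0 + 0 has moves ∅
Q's transition system — 3 states:
  v0 = b.b.(0 + 0) has moves =b=> v1
  v1 = b.(0 + 0) has moves =b=> v2
  v2 = 0 + 0 has moves ∅
Bisimilarity quotient blocks:
  B0 = {u0, v0}
  B1 = {u1, v1}
  B2 = {u2, v2}
u0 ∈ B0, v0 ∈ B0 → same block

P ~ Q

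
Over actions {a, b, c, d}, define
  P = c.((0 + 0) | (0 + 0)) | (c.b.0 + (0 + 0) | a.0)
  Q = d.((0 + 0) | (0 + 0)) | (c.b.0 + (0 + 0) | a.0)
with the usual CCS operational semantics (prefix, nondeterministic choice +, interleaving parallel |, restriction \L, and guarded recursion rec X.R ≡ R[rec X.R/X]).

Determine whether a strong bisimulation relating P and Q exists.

Reachable graph of P (8 states):
  p0 = c.((0 + 0) | (0 + 0)) | (c.b.0 + (0 + 0) | a.0) ⊢ --a--▸ p1, --c--▸ p2, --c--▸ p3
  p1 = c.((0 + 0) | (0 + 0)) | ((0 + 0) | 0) ⊢ --c--▸ p4
  p2 = (0 + 0) | (0 + 0) | (c.b.0 + (0 + 0) | a.0) ⊢ --a--▸ p4, --c--▸ p5
  p3 = c.((0 + 0) | (0 + 0)) | b.0 ⊢ --b--▸ p6, --c--▸ p5
  p4 = (0 + 0) | (0 + 0) | ((0 + 0) | 0) ⊢ ∅
  p5 = (0 + 0) | (0 + 0) | b.0 ⊢ --b--▸ p7
  p6 = c.((0 + 0) | (0 + 0)) | 0 ⊢ --c--▸ p7
  p7 = (0 + 0) | (0 + 0) | 0 ⊢ ∅
Reachable graph of Q (8 states):
  q0 = d.((0 + 0) | (0 + 0)) | (c.b.0 + (0 + 0) | a.0) ⊢ --a--▸ q1, --c--▸ q2, --d--▸ q3
  q1 = d.((0 + 0) | (0 + 0)) | ((0 + 0) | 0) ⊢ --d--▸ q4
  q2 = d.((0 + 0) | (0 + 0)) | b.0 ⊢ --b--▸ q5, --d--▸ q6
  q3 = (0 + 0) | (0 + 0) | (c.b.0 + (0 + 0) | a.0) ⊢ --a--▸ q4, --c--▸ q6
  q4 = (0 + 0) | (0 + 0) | ((0 + 0) | 0) ⊢ ∅
  q5 = d.((0 + 0) | (0 + 0)) | 0 ⊢ --d--▸ q7
  q6 = (0 + 0) | (0 + 0) | b.0 ⊢ --b--▸ q7
  q7 = (0 + 0) | (0 + 0) | 0 ⊢ ∅
Bisimilarity quotient blocks:
  B0 = {p0}
  B1 = {p3}
  B2 = {p1, p6}
  B3 = {p4, p7, q4, q7}
  B4 = {p5, q6}
  B5 = {p2, q3}
  B6 = {q0}
  B7 = {q2}
  B8 = {q1, q5}
p0 ∈ B0, q0 ∈ B6 → different blocks

P ≁ Q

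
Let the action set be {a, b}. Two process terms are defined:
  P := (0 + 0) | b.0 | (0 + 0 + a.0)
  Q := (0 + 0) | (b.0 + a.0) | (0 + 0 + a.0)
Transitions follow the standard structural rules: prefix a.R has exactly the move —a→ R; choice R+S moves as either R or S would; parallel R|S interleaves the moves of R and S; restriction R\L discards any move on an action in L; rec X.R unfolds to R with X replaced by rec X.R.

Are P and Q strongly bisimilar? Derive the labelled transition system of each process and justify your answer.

P ≁ Q

LTS(P): 4 reachable states
  p0 = (0 + 0) | b.0 | (0 + 0 + a.0) :: -a-> p1, -b-> p2
  p1 = (0 + 0) | b.0 | 0 :: -b-> p3
  p2 = (0 + 0) | 0 | (0 + 0 + a.0) :: -a-> p3
  p3 = (0 + 0) | 0 | 0 :: stopped
LTS(Q): 4 reachable states
  q0 = (0 + 0) | (b.0 + a.0) | (0 + 0 + a.0) :: -a-> q1, -a-> q2, -b-> q2
  q1 = (0 + 0) | (b.0 + a.0) | 0 :: -a-> q3, -b-> q3
  q2 = (0 + 0) | 0 | (0 + 0 + a.0) :: -a-> q3
  q3 = (0 + 0) | 0 | 0 :: stopped
Partition-refinement fixed point:
  B0 = {p0}
  B1 = {p1}
  B2 = {p3, q3}
  B3 = {p2, q2}
  B4 = {q0}
  B5 = {q1}
p0 ∈ B0, q0 ∈ B4 → different blocks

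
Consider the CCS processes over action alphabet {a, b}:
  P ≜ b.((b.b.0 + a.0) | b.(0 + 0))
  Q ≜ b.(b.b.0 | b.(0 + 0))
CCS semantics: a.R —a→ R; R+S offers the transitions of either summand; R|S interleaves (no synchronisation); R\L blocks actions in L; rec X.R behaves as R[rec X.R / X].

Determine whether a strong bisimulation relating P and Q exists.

NO

Reachable graph of P (7 states):
  m0 = b.((b.b.0 + a.0) | b.(0 + 0)) has moves -b-> m1
  m1 = (b.b.0 + a.0) | b.(0 + 0) has moves -a-> m2, -b-> m3, -b-> m4
  m2 = 0 | b.(0 + 0) has moves -b-> m5
  m3 = (b.b.0 + a.0) | (0 + 0) has moves -a-> m5, -b-> m6
  m4 = b.0 | b.(0 + 0) has moves -b-> m2, -b-> m6
  m5 = 0 | (0 + 0) has moves stopped
  m6 = b.0 | (0 + 0) has moves -b-> m5
Reachable graph of Q (7 states):
  n0 = b.(b.b.0 | b.(0 + 0)) has moves -b-> n1
  n1 = b.b.0 | b.(0 + 0) has moves -b-> n2, -b-> n3
  n2 = b.0 | b.(0 + 0) has moves -b-> n4, -b-> n5
  n3 = b.b.0 | (0 + 0) has moves -b-> n5
  n4 = 0 | b.(0 + 0) has moves -b-> n6
  n5 = b.0 | (0 + 0) has moves -b-> n6
  n6 = 0 | (0 + 0) has moves stopped
Coarsest stable partition (strong bisimilarity classes):
  B0 = {m0}
  B1 = {m1}
  B2 = {m2, m6, n4, n5}
  B3 = {m5, n6}
  B4 = {m4, n2, n3}
  B5 = {m3}
  B6 = {n0}
  B7 = {n1}
m0 ∈ B0, n0 ∈ B6 → different blocks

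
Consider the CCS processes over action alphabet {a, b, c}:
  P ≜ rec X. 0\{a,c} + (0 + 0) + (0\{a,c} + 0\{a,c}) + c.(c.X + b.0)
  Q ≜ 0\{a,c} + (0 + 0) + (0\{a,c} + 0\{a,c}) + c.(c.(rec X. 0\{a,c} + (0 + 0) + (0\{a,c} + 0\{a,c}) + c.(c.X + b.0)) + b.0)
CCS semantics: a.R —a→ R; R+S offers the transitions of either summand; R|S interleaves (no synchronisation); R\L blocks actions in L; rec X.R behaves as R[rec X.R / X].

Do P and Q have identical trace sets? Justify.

trace-equivalent

Reachable graph of P (3 states):
  p0 = rec X. 0\{a,c} + (0 + 0) + (0\{a,c} + 0\{a,c}) + c.(c.X + b.0) | ··c··> p1
  p1 = c.(rec X. 0\{a,c} + (0 + 0) + (0\{a,c} + 0\{a,c}) + c.(c.X + b.0)) + b.0 | ··b··> p2, ··c··> p0
  p2 = 0 | (no moves)
Reachable graph of Q (4 states):
  q0 = 0\{a,c} + (0 + 0) + (0\{a,c} + 0\{a,c}) + c.(c.(rec X. 0\{a,c} + (0 + 0) + (0\{a,c} + 0\{a,c}) + c.(c.X + b.0)) + b.0) | ··c··> q1
  q1 = c.(rec X. 0\{a,c} + (0 + 0) + (0\{a,c} + 0\{a,c}) + c.(c.X + b.0)) + b.0 | ··b··> q2, ··c··> q3
  q2 = 0 | (no moves)
  q3 = rec X. 0\{a,c} + (0 + 0) + (0\{a,c} + 0\{a,c}) + c.(c.X + b.0) | ··c··> q1
Bisimilarity quotient blocks:
  B0 = {p0, q0, q3}
  B1 = {p1, q1}
  B2 = {p2, q2}
p0 ∈ B0, q0 ∈ B0 → same block
Bisimilar ⇒ trace-equivalent.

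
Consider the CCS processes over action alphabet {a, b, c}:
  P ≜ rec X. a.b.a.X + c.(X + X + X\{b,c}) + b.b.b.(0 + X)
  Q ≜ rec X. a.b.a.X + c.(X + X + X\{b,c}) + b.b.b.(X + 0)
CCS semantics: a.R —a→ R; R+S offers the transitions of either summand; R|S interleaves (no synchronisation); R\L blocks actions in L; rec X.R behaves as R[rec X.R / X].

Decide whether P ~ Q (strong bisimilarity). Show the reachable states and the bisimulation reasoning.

bisimilar

P's transition system — 8 states:
  m0 = rec X. a.b.a.X + c.(X + X + X\{b,c}) + b.b.b.(0 + X) → =a=> m1, =b=> m2, =c=> m3
  m1 = b.a.(rec X. a.b.a.X + c.(X + X + X\{b,c}) + b.b.b.(0 + X)) → =b=> m4
  m2 = b.b.(0 + (rec X. a.b.a.X + c.(X + X + X\{b,c}) + b.b.b.(0 + X))) → =b=> m5
  m3 = (rec X. a.b.a.X + c.(X + X + X\{b,c}) + b.b.b.(0 + X)) + (rec X. a.b.a.X + c.(X + X + X\{b,c}) + b.b.b.(0 + X)) + (rec X. a.b.a.X + c.(X + X + X\{b,c}) + b.b.b.(0 + X))\{b,c} → =a=> m1, =a=> m6, =b=> m2, =c=> m3
  m4 = a.(rec X. a.b.a.X + c.(X + X + X\{b,c}) + b.b.b.(0 + X)) → =a=> m0
  m5 = b.(0 + (rec X. a.b.a.X + c.(X + X + X\{b,c}) + b.b.b.(0 + X))) → =b=> m7
  m6 = (b.a.(rec X. a.b.a.X + c.(X + X + X\{b,c}) + b.b.b.(0 + X)))\{b,c} → (no moves)
  m7 = 0 + (rec X. a.b.a.X + c.(X + X + X\{b,c}) + b.b.b.(0 + X)) → =a=> m1, =b=> m2, =c=> m3
Q's transition system — 8 states:
  n0 = rec X. a.b.a.X + c.(X + X + X\{b,c}) + b.b.b.(X + 0) → =a=> n1, =b=> n2, =c=> n3
  n1 = b.a.(rec X. a.b.a.X + c.(X + X + X\{b,c}) + b.b.b.(X + 0)) → =b=> n4
  n2 = b.b.((rec X. a.b.a.X + c.(X + X + X\{b,c}) + b.b.b.(X + 0)) + 0) → =b=> n5
  n3 = (rec X. a.b.a.X + c.(X + X + X\{b,c}) + b.b.b.(X + 0)) + (rec X. a.b.a.X + c.(X + X + X\{b,c}) + b.b.b.(X + 0)) + (rec X. a.b.a.X + c.(X + X + X\{b,c}) + b.b.b.(X + 0))\{b,c} → =a=> n1, =a=> n6, =b=> n2, =c=> n3
  n4 = a.(rec X. a.b.a.X + c.(X + X + X\{b,c}) + b.b.b.(X + 0)) → =a=> n0
  n5 = b.((rec X. a.b.a.X + c.(X + X + X\{b,c}) + b.b.b.(X + 0)) + 0) → =b=> n7
  n6 = (b.a.(rec X. a.b.a.X + c.(X + X + X\{b,c}) + b.b.b.(X + 0)))\{b,c} → (no moves)
  n7 = (rec X. a.b.a.X + c.(X + X + X\{b,c}) + b.b.b.(X + 0)) + 0 → =a=> n1, =b=> n2, =c=> n3
Coarsest stable partition (strong bisimilarity classes):
  B0 = {m0, m7, n0, n7}
  B1 = {m1, n1}
  B2 = {m4, n4}
  B3 = {m3, n3}
  B4 = {m2, n2}
  B5 = {m5, n5}
  B6 = {m6, n6}
m0 ∈ B0, n0 ∈ B0 → same block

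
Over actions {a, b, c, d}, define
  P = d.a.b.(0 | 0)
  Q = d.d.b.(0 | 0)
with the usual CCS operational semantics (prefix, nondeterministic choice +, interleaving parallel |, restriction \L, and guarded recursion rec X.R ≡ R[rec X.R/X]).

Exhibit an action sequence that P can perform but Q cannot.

LTS(P): 4 reachable states
  m0 = d.a.b.(0 | 0) ⊢ -d-> m1
  m1 = a.b.(0 | 0) ⊢ -a-> m2
  m2 = b.(0 | 0) ⊢ -b-> m3
  m3 = 0 | 0 ⊢ stopped
LTS(Q): 4 reachable states
  n0 = d.d.b.(0 | 0) ⊢ -d-> n1
  n1 = d.b.(0 | 0) ⊢ -d-> n2
  n2 = b.(0 | 0) ⊢ -b-> n3
  n3 = 0 | 0 ⊢ stopped
Trace ⟨da⟩ through P, begin at {m0}:
  [1] d ⇒ {m1}
  [2] a ⇒ {m2}
  ✓ P
Trace ⟨da⟩ through Q, begin at {n0}:
  [1] d ⇒ {n1}
  [2] a ⇒ ∅  — Q cannot continue

da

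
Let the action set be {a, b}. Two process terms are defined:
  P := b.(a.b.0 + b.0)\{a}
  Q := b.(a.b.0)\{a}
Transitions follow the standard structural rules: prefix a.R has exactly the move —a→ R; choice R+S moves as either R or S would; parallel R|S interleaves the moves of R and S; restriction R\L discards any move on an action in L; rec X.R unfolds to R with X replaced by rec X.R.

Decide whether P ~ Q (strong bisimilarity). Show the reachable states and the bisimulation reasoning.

not bisimilar

LTS(P): 3 reachable states
  s0 = b.(a.b.0 + b.0)\{a} :: ··b··> s1
  s1 = (a.b.0 + b.0)\{a} :: ··b··> s2
  s2 = 0\{a} :: deadlocked
LTS(Q): 2 reachable states
  t0 = b.(a.b.0)\{a} :: ··b··> t1
  t1 = (a.b.0)\{a} :: deadlocked
Bisimilarity quotient blocks:
  B0 = {s0}
  B1 = {s1, t0}
  B2 = {s2, t1}
s0 ∈ B0, t0 ∈ B1 → different blocks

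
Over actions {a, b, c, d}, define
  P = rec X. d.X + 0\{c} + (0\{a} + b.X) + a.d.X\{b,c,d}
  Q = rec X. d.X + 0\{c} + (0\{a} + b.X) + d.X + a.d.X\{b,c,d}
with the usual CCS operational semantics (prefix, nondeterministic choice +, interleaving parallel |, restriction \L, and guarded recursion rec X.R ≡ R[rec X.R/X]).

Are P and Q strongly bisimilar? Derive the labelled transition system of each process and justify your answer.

Reachable graph of P (4 states):
  m0 = rec X. d.X + 0\{c} + (0\{a} + b.X) + a.d.X\{b,c,d} has moves -a-> m1, -b-> m0, -d-> m0
  m1 = d.(rec X. d.X + 0\{c} + (0\{a} + b.X) + a.d.X\{b,c,d})\{b,c,d} has moves -d-> m2
  m2 = (rec X. d.X + 0\{c} + (0\{a} + b.X) + a.d.X\{b,c,d})\{b,c,d} has moves -a-> m3
  m3 = (d.(rec X. d.X + 0\{c} + (0\{a} + b.X) + a.d.X\{b,c,d})\{b,c,d})\{b,c,d} has moves stopped
Reachable graph of Q (4 states):
  n0 = rec X. d.X + 0\{c} + (0\{a} + b.X) + d.X + a.d.X\{b,c,d} has moves -a-> n1, -b-> n0, -d-> n0
  n1 = d.(rec X. d.X + 0\{c} + (0\{a} + b.X) + d.X + a.d.X\{b,c,d})\{b,c,d} has moves -d-> n2
  n2 = (rec X. d.X + 0\{c} + (0\{a} + b.X) + d.X + a.d.X\{b,c,d})\{b,c,d} has moves -a-> n3
  n3 = (d.(rec X. d.X + 0\{c} + (0\{a} + b.X) + d.X + a.d.X\{b,c,d})\{b,c,d})\{b,c,d} has moves stopped
Coarsest stable partition (strong bisimilarity classes):
  B0 = {m0, n0}
  B1 = {m1, n1}
  B2 = {m2, n2}
  B3 = {m3, n3}
m0 ∈ B0, n0 ∈ B0 → same block

P ~ Q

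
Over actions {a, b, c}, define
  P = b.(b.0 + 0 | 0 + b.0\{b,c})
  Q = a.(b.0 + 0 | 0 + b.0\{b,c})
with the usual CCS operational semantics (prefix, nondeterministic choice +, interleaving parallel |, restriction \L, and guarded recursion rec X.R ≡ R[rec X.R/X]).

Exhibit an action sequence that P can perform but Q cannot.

P's transition system — 4 states:
  p0 = b.(b.0 + 0 | 0 + b.0\{b,c}) → =b=> p1
  p1 = b.0 + 0 | 0 + b.0\{b,c} → =b=> p2, =b=> p3
  p2 = 0 → stopped
  p3 = 0\{b,c} → stopped
Q's transition system — 4 states:
  q0 = a.(b.0 + 0 | 0 + b.0\{b,c}) → =a=> q1
  q1 = b.0 + 0 | 0 + b.0\{b,c} → =b=> q2, =b=> q3
  q2 = 0 → stopped
  q3 = 0\{b,c} → stopped
Trace ⟨b⟩ through P, begin at {p0}:
  [1] b ⇒ {p1}
  P completes σ.
Trace ⟨b⟩ through Q, begin at {q0}:
  [1] b ⇒ no successor for Q

b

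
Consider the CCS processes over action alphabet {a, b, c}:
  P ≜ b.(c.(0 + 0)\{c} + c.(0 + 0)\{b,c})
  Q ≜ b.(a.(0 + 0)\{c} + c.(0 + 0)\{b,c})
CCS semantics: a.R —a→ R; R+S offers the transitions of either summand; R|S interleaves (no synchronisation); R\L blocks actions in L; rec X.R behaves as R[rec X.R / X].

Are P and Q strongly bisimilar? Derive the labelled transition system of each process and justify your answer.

LTS(P): 4 reachable states
  m0 = b.(c.(0 + 0)\{c} + c.(0 + 0)\{b,c}) → =b=> m1
  m1 = c.(0 + 0)\{c} + c.(0 + 0)\{b,c} → =c=> m2, =c=> m3
  m2 = (0 + 0)\{b,c} → deadlocked
  m3 = (0 + 0)\{c} → deadlocked
LTS(Q): 4 reachable states
  n0 = b.(a.(0 + 0)\{c} + c.(0 + 0)\{b,c}) → =b=> n1
  n1 = a.(0 + 0)\{c} + c.(0 + 0)\{b,c} → =a=> n2, =c=> n3
  n2 = (0 + 0)\{c} → deadlocked
  n3 = (0 + 0)\{b,c} → deadlocked
Bisimilarity quotient blocks:
  B0 = {m0}
  B1 = {m1}
  B2 = {m2, m3, n2, n3}
  B3 = {n0}
  B4 = {n1}
m0 ∈ B0, n0 ∈ B3 → different blocks

not bisimilar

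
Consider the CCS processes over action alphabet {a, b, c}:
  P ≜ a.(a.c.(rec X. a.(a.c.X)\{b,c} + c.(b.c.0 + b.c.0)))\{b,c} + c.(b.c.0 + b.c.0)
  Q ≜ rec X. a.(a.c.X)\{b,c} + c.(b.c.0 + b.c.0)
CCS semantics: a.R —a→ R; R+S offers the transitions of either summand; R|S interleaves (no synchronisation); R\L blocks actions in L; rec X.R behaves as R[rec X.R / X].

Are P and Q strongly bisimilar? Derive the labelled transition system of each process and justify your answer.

bisimilar

P's transition system — 6 states:
  m0 = a.(a.c.(rec X. a.(a.c.X)\{b,c} + c.(b.c.0 + b.c.0)))\{b,c} + c.(b.c.0 + b.c.0) | -a-> m1, -c-> m2
  m1 = (a.c.(rec X. a.(a.c.X)\{b,c} + c.(b.c.0 + b.c.0)))\{b,c} | -a-> m3
  m2 = b.c.0 + b.c.0 | -b-> m4
  m3 = (c.(rec X. a.(a.c.X)\{b,c} + c.(b.c.0 + b.c.0)))\{b,c} | deadlocked
  m4 = c.0 | -c-> m5
  m5 = 0 | deadlocked
Q's transition system — 6 states:
  n0 = rec X. a.(a.c.X)\{b,c} + c.(b.c.0 + b.c.0) | -a-> n1, -c-> n2
  n1 = (a.c.(rec X. a.(a.c.X)\{b,c} + c.(b.c.0 + b.c.0)))\{b,c} | -a-> n3
  n2 = b.c.0 + b.c.0 | -b-> n4
  n3 = (c.(rec X. a.(a.c.X)\{b,c} + c.(b.c.0 + b.c.0)))\{b,c} | deadlocked
  n4 = c.0 | -c-> n5
  n5 = 0 | deadlocked
Partition-refinement fixed point:
  B0 = {m0, n0}
  B1 = {m2, n2}
  B2 = {m4, n4}
  B3 = {m3, m5, n3, n5}
  B4 = {m1, n1}
m0 ∈ B0, n0 ∈ B0 → same block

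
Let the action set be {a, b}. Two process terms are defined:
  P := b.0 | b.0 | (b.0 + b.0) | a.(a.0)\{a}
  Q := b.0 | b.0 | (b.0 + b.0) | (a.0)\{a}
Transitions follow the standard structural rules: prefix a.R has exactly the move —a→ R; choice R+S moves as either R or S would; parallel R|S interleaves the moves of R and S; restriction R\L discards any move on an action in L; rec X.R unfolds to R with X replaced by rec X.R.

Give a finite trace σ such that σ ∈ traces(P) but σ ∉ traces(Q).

Reachable graph of P (16 states):
  u0 = b.0 | b.0 | (b.0 + b.0) | a.(a.0)\{a} → -a-> u1, -b-> u2, -b-> u3, -b-> u4
  u1 = b.0 | b.0 | (b.0 + b.0) | (a.0)\{a} → -b-> u5, -b-> u6, -b-> u7
  u2 = 0 | b.0 | (b.0 + b.0) | a.(a.0)\{a} → -a-> u5, -b-> u8, -b-> u9
  u3 = b.0 | 0 | (b.0 + b.0) | a.(a.0)\{a} → -a-> u6, -b-> u10, -b-> u8
  u4 = b.0 | b.0 | 0 | a.(a.0)\{a} → -a-> u7, -b-> u10, -b-> u9
  u5 = 0 | b.0 | (b.0 + b.0) | (a.0)\{a} → -b-> u11, -b-> u12
  u6 = b.0 | 0 | (b.0 + b.0) | (a.0)\{a} → -b-> u11, -b-> u13
  u7 = b.0 | b.0 | 0 | (a.0)\{a} → -b-> u12, -b-> u13
  u8 = 0 | 0 | (b.0 + b.0) | a.(a.0)\{a} → -a-> u11, -b-> u14
  u9 = 0 | b.0 | 0 | a.(a.0)\{a} → -a-> u12, -b-> u14
  u10 = b.0 | 0 | 0 | a.(a.0)\{a} → -a-> u13, -b-> u14
  u11 = 0 | 0 | (b.0 + b.0) | (a.0)\{a} → -b-> u15
  u12 = 0 | b.0 | 0 | (a.0)\{a} → -b-> u15
  u13 = b.0 | 0 | 0 | (a.0)\{a} → -b-> u15
  u14 = 0 | 0 | 0 | a.(a.0)\{a} → -a-> u15
  u15 = 0 | 0 | 0 | (a.0)\{a} → stopped
Reachable graph of Q (8 states):
  v0 = b.0 | b.0 | (b.0 + b.0) | (a.0)\{a} → -b-> v1, -b-> v2, -b-> v3
  v1 = 0 | b.0 | (b.0 + b.0) | (a.0)\{a} → -b-> v4, -b-> v5
  v2 = b.0 | 0 | (b.0 + b.0) | (a.0)\{a} → -b-> v4, -b-> v6
  v3 = b.0 | b.0 | 0 | (a.0)\{a} → -b-> v5, -b-> v6
  v4 = 0 | 0 | (b.0 + b.0) | (a.0)\{a} → -b-> v7
  v5 = 0 | b.0 | 0 | (a.0)\{a} → -b-> v7
  v6 = b.0 | 0 | 0 | (a.0)\{a} → -b-> v7
  v7 = 0 | 0 | 0 | (a.0)\{a} → stopped
Run σ = ⟨a⟩ on P: start {u0}
  [1] a ⇒ {u1}
  P completes σ.
Run σ = ⟨a⟩ on Q: start {v0}
  [1] a ⇒ no successor for Q

a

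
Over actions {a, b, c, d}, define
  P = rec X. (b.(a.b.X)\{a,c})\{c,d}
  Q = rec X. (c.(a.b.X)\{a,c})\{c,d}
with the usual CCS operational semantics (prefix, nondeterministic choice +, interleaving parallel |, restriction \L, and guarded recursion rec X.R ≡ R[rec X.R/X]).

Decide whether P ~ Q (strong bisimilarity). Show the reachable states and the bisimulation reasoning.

LTS(P): 2 reachable states
  u0 = rec X. (b.(a.b.X)\{a,c})\{c,d} has moves -b-> u1
  u1 = (a.b.(rec X. (b.(a.b.X)\{a,c})\{c,d}))\{a,c}\{c,d} has moves (no moves)
LTS(Q): 1 reachable states
  v0 = rec X. (c.(a.b.X)\{a,c})\{c,d} has moves (no moves)
Coarsest stable partition (strong bisimilarity classes):
  B0 = {u0}
  B1 = {u1, v0}
u0 ∈ B0, v0 ∈ B1 → different blocks

NO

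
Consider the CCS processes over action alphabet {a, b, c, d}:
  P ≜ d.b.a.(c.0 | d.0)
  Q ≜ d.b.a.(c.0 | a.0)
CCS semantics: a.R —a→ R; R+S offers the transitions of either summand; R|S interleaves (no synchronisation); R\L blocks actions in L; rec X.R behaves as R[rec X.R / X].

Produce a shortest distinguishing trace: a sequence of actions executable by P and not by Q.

LTS(P): 7 reachable states
  u0 = d.b.a.(c.0 | d.0) | =d=> u1
  u1 = b.a.(c.0 | d.0) | =b=> u2
  u2 = a.(c.0 | d.0) | =a=> u3
  u3 = c.0 | d.0 | =c=> u4, =d=> u5
  u4 = 0 | d.0 | =d=> u6
  u5 = c.0 | 0 | =c=> u6
  u6 = 0 | 0 | ∅
LTS(Q): 7 reachable states
  v0 = d.b.a.(c.0 | a.0) | =d=> v1
  v1 = b.a.(c.0 | a.0) | =b=> v2
  v2 = a.(c.0 | a.0) | =a=> v3
  v3 = c.0 | a.0 | =a=> v4, =c=> v5
  v4 = c.0 | 0 | =c=> v6
  v5 = 0 | a.0 | =a=> v6
  v6 = 0 | 0 | ∅
Executing dbad from P (initial set {u0}):
  step 1 (d): {u1}
  step 2 (b): {u2}
  step 3 (a): {u3}
  step 4 (d): {u5}
  — P admits the full trace.
Executing dbad from Q (initial set {v0}):
  step 1 (d): {v1}
  step 2 (b): {v2}
  step 3 (a): {v3}
  step 4 (d): ∅ (Q stuck)

dbad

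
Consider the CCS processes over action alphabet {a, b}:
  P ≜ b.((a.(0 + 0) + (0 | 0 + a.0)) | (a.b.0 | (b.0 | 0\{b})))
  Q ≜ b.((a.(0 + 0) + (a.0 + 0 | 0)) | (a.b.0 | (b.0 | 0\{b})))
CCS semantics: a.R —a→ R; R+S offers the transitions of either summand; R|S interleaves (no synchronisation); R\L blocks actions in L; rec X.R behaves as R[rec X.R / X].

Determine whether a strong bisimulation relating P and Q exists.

P ~ Q

Reachable graph of P (19 states):
  m0 = b.((a.(0 + 0) + (0 | 0 + a.0)) | (a.b.0 | (b.0 | 0\{b}))) has moves =b=> m1
  m1 = (a.(0 + 0) + (0 | 0 + a.0)) | (a.b.0 | (b.0 | 0\{b})) has moves =a=> m2, =a=> m3, =a=> m4, =b=> m5
  m2 = (0 + 0) | (a.b.0 | (b.0 | 0\{b})) has moves =a=> m6, =b=> m7
  m3 = (a.(0 + 0) + (0 | 0 + a.0)) | (b.0 | (b.0 | 0\{b})) has moves =a=> m6, =a=> m8, =b=> m10, =b=> m9
  m4 = 0 | (a.b.0 | (b.0 | 0\{b})) has moves =a=> m8, =b=> m11
  m5 = (a.(0 + 0) + (0 | 0 + a.0)) | (a.b.0 | (0 | 0\{b})) has moves =a=> m10, =a=> m11, =a=> m7
  m6 = (0 + 0) | (b.0 | (b.0 | 0\{b})) has moves =b=> m12, =b=> m13
  m7 = (0 + 0) | (a.b.0 | (0 | 0\{b})) has moves =a=> m13
  m8 = 0 | (b.0 | (b.0 | 0\{b})) has moves =b=> m14, =b=> m15
  m9 = (a.(0 + 0) + (0 | 0 + a.0)) | (0 | (b.0 | 0\{b})) has moves =a=> m12, =a=> m14, =b=> m16
  m10 = (a.(0 + 0) + (0 | 0 + a.0)) | (b.0 | (0 | 0\{b})) has moves =a=> m13, =a=> m15, =b=> m16
  m11 = 0 | (a.b.0 | (0 | 0\{b})) has moves =a=> m15
  m12 = (0 + 0) | (0 | (b.0 | 0\{b})) has moves =b=> m17
  m13 = (0 + 0) | (b.0 | (0 | 0\{b})) has moves =b=> m17
  m14 = 0 | (0 | (b.0 | 0\{b})) has moves =b=> m18
  m15 = 0 | (b.0 | (0 | 0\{b})) has moves =b=> m18
  m16 = (a.(0 + 0) + (0 | 0 + a.0)) | (0 | (0 | 0\{b})) has moves =a=> m17, =a=> m18
  m17 = (0 + 0) | (0 | (0 | 0\{b})) has moves (no moves)
  m18 = 0 | (0 | (0 | 0\{b})) has moves (no moves)
Reachable graph of Q (19 states):
  n0 = b.((a.(0 + 0) + (a.0 + 0 | 0)) | (a.b.0 | (b.0 | 0\{b}))) has moves =b=> n1
  n1 = (a.(0 + 0) + (a.0 + 0 | 0)) | (a.b.0 | (b.0 | 0\{b})) has moves =a=> n2, =a=> n3, =a=> n4, =b=> n5
  n2 = (0 + 0) | (a.b.0 | (b.0 | 0\{b})) has moves =a=> n6, =b=> n7
  n3 = (a.(0 + 0) + (a.0 + 0 | 0)) | (b.0 | (b.0 | 0\{b})) has moves =a=> n6, =a=> n8, =b=> n10, =b=> n9
  n4 = 0 | (a.b.0 | (b.0 | 0\{b})) has moves =a=> n8, =b=> n11
  n5 = (a.(0 + 0) + (a.0 + 0 | 0)) | (a.b.0 | (0 | 0\{b})) has moves =a=> n10, =a=> n11, =a=> n7
  n6 = (0 + 0) | (b.0 | (b.0 | 0\{b})) has moves =b=> n12, =b=> n13
  n7 = (0 + 0) | (a.b.0 | (0 | 0\{b})) has moves =a=> n13
  n8 = 0 | (b.0 | (b.0 | 0\{b})) has moves =b=> n14, =b=> n15
  n9 = (a.(0 + 0) + (a.0 + 0 | 0)) | (0 | (b.0 | 0\{b})) has moves =a=> n12, =a=> n14, =b=> n16
  n10 = (a.(0 + 0) + (a.0 + 0 | 0)) | (b.0 | (0 | 0\{b})) has moves =a=> n13, =a=> n15, =b=> n16
  n11 = 0 | (a.b.0 | (0 | 0\{b})) has moves =a=> n15
  n12 = (0 + 0) | (0 | (b.0 | 0\{b})) has moves =b=> n17
  n13 = (0 + 0) | (b.0 | (0 | 0\{b})) has moves =b=> n17
  n14 = 0 | (0 | (b.0 | 0\{b})) has moves =b=> n18
  n15 = 0 | (b.0 | (0 | 0\{b})) has moves =b=> n18
  n16 = (a.(0 + 0) + (a.0 + 0 | 0)) | (0 | (0 | 0\{b})) has moves =a=> n17, =a=> n18
  n17 = (0 + 0) | (0 | (0 | 0\{b})) has moves (no moves)
  n18 = 0 | (0 | (0 | 0\{b})) has moves (no moves)
Bisimilarity quotient blocks:
  B0 = {m0, n0}
  B1 = {m1, n1}
  B2 = {m3, n3}
  B3 = {m6, m8, n6, n8}
  B4 = {m12, m13, m14, m15, n12, n13, n14, n15}
  B5 = {m17, m18, n17, n18}
  B6 = {m10, m9, n10, n9}
  B7 = {m16, n16}
  B8 = {m2, m4, n2, n4}
  B9 = {m11, m7, n11, n7}
  B10 = {m5, n5}
m0 ∈ B0, n0 ∈ B0 → same block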